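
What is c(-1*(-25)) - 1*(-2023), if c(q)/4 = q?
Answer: 2123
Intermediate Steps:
c(q) = 4*q
c(-1*(-25)) - 1*(-2023) = 4*(-1*(-25)) - 1*(-2023) = 4*25 + 2023 = 100 + 2023 = 2123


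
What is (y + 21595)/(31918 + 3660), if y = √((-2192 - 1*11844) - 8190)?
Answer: 21595/35578 + I*√22226/35578 ≈ 0.60698 + 0.0041903*I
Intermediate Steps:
y = I*√22226 (y = √((-2192 - 11844) - 8190) = √(-14036 - 8190) = √(-22226) = I*√22226 ≈ 149.08*I)
(y + 21595)/(31918 + 3660) = (I*√22226 + 21595)/(31918 + 3660) = (21595 + I*√22226)/35578 = (21595 + I*√22226)*(1/35578) = 21595/35578 + I*√22226/35578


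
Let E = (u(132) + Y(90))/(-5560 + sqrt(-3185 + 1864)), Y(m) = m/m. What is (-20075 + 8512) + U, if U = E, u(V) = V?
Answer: -357469971003/30914921 - 133*I*sqrt(1321)/30914921 ≈ -11563.0 - 0.00015636*I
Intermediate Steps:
Y(m) = 1
E = 133/(-5560 + I*sqrt(1321)) (E = (132 + 1)/(-5560 + sqrt(-3185 + 1864)) = 133/(-5560 + sqrt(-1321)) = 133/(-5560 + I*sqrt(1321)) ≈ -0.02392 - 0.00015636*I)
U = -739480/30914921 - 133*I*sqrt(1321)/30914921 ≈ -0.02392 - 0.00015636*I
(-20075 + 8512) + U = (-20075 + 8512) + (-739480/30914921 - 133*I*sqrt(1321)/30914921) = -11563 + (-739480/30914921 - 133*I*sqrt(1321)/30914921) = -357469971003/30914921 - 133*I*sqrt(1321)/30914921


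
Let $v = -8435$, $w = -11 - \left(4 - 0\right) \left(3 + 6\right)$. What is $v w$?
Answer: $396445$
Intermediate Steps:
$w = -47$ ($w = -11 - \left(4 + 0\right) 9 = -11 - 4 \cdot 9 = -11 - 36 = -47$)
$v w = \left(-8435\right) \left(-47\right) = 396445$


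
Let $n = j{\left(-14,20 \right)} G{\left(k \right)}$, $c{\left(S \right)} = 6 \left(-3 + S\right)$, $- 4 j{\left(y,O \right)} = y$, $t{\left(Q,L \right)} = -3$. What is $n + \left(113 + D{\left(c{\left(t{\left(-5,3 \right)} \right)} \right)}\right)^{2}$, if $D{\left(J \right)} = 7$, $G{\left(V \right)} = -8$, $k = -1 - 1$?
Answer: $14372$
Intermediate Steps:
$k = -2$ ($k = -1 - 1 = -2$)
$j{\left(y,O \right)} = - \frac{y}{4}$
$c{\left(S \right)} = -18 + 6 S$
$n = -28$ ($n = \left(- \frac{1}{4}\right) \left(-14\right) \left(-8\right) = \frac{7}{2} \left(-8\right) = -28$)
$n + \left(113 + D{\left(c{\left(t{\left(-5,3 \right)} \right)} \right)}\right)^{2} = -28 + \left(113 + 7\right)^{2} = -28 + 120^{2} = -28 + 14400 = 14372$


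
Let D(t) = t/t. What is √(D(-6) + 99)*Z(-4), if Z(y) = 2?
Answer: 20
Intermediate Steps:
D(t) = 1
√(D(-6) + 99)*Z(-4) = √(1 + 99)*2 = √100*2 = 10*2 = 20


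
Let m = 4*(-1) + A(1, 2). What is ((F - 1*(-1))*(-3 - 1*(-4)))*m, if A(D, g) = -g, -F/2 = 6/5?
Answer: 42/5 ≈ 8.4000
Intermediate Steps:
F = -12/5 ≈ -2.4000
m = -6 (m = 4*(-1) - 1*2 = -4 - 2 = -6)
((F - 1*(-1))*(-3 - 1*(-4)))*m = ((-12/5 - 1*(-1))*(-3 - 1*(-4)))*(-6) = ((-12/5 + 1)*(-3 + 4))*(-6) = -7/5*1*(-6) = -7/5*(-6) = 42/5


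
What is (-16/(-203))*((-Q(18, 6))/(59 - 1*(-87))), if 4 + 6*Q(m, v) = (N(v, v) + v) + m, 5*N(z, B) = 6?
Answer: -424/222285 ≈ -0.0019075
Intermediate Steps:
N(z, B) = 6/5 (N(z, B) = (1/5)*6 = 6/5)
Q(m, v) = -7/15 + m/6 + v/6 (Q(m, v) = -2/3 + ((6/5 + v) + m)/6 = -2/3 + (6/5 + m + v)/6 = -2/3 + (1/5 + m/6 + v/6) = -7/15 + m/6 + v/6)
(-16/(-203))*((-Q(18, 6))/(59 - 1*(-87))) = (-16/(-203))*((-(-7/15 + (1/6)*18 + (1/6)*6))/(59 - 1*(-87))) = (-16*(-1/203))*((-(-7/15 + 3 + 1))/(59 + 87)) = 16*(-1*53/15/146)/203 = 16*(-53/15*1/146)/203 = (16/203)*(-53/2190) = -424/222285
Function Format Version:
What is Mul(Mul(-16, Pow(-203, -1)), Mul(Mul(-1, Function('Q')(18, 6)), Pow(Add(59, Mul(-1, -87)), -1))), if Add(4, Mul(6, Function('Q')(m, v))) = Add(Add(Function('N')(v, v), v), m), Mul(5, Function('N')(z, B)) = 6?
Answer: Rational(-424, 222285) ≈ -0.0019075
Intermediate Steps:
Function('N')(z, B) = Rational(6, 5) (Function('N')(z, B) = Mul(Rational(1, 5), 6) = Rational(6, 5))
Function('Q')(m, v) = Add(Rational(-7, 15), Mul(Rational(1, 6), m), Mul(Rational(1, 6), v)) (Function('Q')(m, v) = Add(Rational(-2, 3), Mul(Rational(1, 6), Add(Add(Rational(6, 5), v), m))) = Add(Rational(-2, 3), Mul(Rational(1, 6), Add(Rational(6, 5), m, v))) = Add(Rational(-2, 3), Add(Rational(1, 5), Mul(Rational(1, 6), m), Mul(Rational(1, 6), v))) = Add(Rational(-7, 15), Mul(Rational(1, 6), m), Mul(Rational(1, 6), v)))
Mul(Mul(-16, Pow(-203, -1)), Mul(Mul(-1, Function('Q')(18, 6)), Pow(Add(59, Mul(-1, -87)), -1))) = Mul(Mul(-16, Pow(-203, -1)), Mul(Mul(-1, Add(Rational(-7, 15), Mul(Rational(1, 6), 18), Mul(Rational(1, 6), 6))), Pow(Add(59, Mul(-1, -87)), -1))) = Mul(Mul(-16, Rational(-1, 203)), Mul(Mul(-1, Add(Rational(-7, 15), 3, 1)), Pow(Add(59, 87), -1))) = Mul(Rational(16, 203), Mul(Mul(-1, Rational(53, 15)), Pow(146, -1))) = Mul(Rational(16, 203), Mul(Rational(-53, 15), Rational(1, 146))) = Mul(Rational(16, 203), Rational(-53, 2190)) = Rational(-424, 222285)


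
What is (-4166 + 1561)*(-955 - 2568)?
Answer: 9177415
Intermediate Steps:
(-4166 + 1561)*(-955 - 2568) = -2605*(-3523) = 9177415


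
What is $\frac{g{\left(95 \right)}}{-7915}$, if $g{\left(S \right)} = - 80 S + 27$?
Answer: $\frac{7573}{7915} \approx 0.95679$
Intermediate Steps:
$g{\left(S \right)} = 27 - 80 S$
$\frac{g{\left(95 \right)}}{-7915} = \frac{27 - 7600}{-7915} = \left(27 - 7600\right) \left(- \frac{1}{7915}\right) = \left(-7573\right) \left(- \frac{1}{7915}\right) = \frac{7573}{7915}$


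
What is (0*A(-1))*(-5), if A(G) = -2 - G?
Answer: 0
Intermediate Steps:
(0*A(-1))*(-5) = (0*(-2 - 1*(-1)))*(-5) = (0*(-2 + 1))*(-5) = (0*(-1))*(-5) = 0*(-5) = 0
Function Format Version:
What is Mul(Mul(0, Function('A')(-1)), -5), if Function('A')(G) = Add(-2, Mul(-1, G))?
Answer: 0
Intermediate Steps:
Mul(Mul(0, Function('A')(-1)), -5) = Mul(Mul(0, Add(-2, Mul(-1, -1))), -5) = Mul(Mul(0, Add(-2, 1)), -5) = Mul(Mul(0, -1), -5) = Mul(0, -5) = 0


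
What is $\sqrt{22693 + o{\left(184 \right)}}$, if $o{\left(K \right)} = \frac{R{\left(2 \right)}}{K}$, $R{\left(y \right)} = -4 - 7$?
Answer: $\frac{\sqrt{192073046}}{92} \approx 150.64$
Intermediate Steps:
$R{\left(y \right)} = -11$ ($R{\left(y \right)} = -4 - 7 = -11$)
$o{\left(K \right)} = - \frac{11}{K}$
$\sqrt{22693 + o{\left(184 \right)}} = \sqrt{22693 - \frac{11}{184}} = \sqrt{\frac{4175501}{184}} = \frac{\sqrt{192073046}}{92}$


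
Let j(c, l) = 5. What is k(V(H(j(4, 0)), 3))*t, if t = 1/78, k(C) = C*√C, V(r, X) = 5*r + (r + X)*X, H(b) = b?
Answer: 343/78 ≈ 4.3974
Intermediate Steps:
V(r, X) = 5*r + X*(X + r) (V(r, X) = 5*r + (X + r)*X = 5*r + X*(X + r))
k(C) = C^(3/2)
t = 1/78 ≈ 0.012821
k(V(H(j(4, 0)), 3))*t = (3² + 5*5 + 3*5)^(3/2)*(1/78) = (9 + 25 + 15)^(3/2)*(1/78) = 49^(3/2)*(1/78) = 343*(1/78) = 343/78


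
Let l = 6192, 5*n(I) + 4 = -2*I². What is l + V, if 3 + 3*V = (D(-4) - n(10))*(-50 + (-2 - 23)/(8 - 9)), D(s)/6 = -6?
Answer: 6151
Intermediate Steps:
n(I) = -⅘ - 2*I²/5 (n(I) = -⅘ + (-2*I²)/5 = -⅘ - 2*I²/5)
D(s) = -36 (D(s) = 6*(-6) = -36)
V = -41 (V = -1 + ((-36 - (-⅘ - ⅖*10²))*(-50 + (-2 - 23)/(8 - 9)))/3 = -1 + ((-36 - (-⅘ - ⅖*100))*(-50 - 25/(-1)))/3 = -1 + ((-36 - (-⅘ - 40))*(-50 - 25*(-1)))/3 = -1 + ((-36 - 1*(-204/5))*(-50 + 25))/3 = -1 + ((-36 + 204/5)*(-25))/3 = -1 + ((24/5)*(-25))/3 = -1 + (⅓)*(-120) = -1 - 40 = -41)
l + V = 6192 - 41 = 6151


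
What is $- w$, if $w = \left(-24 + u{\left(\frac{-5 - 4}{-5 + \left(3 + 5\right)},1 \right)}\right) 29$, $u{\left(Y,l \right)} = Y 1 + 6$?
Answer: $609$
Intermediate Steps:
$u{\left(Y,l \right)} = 6 + Y$ ($u{\left(Y,l \right)} = Y + 6 = 6 + Y$)
$w = -609$ ($w = \left(-24 + \left(6 + \frac{-5 - 4}{-5 + \left(3 + 5\right)}\right)\right) 29 = \left(-24 + \left(6 - \frac{9}{-5 + 8}\right)\right) 29 = \left(-24 + \left(6 - \frac{9}{3}\right)\right) 29 = \left(-24 + \left(6 - 3\right)\right) 29 = \left(-24 + 3\right) 29 = \left(-21\right) 29 = -609$)
$- w = \left(-1\right) \left(-609\right) = 609$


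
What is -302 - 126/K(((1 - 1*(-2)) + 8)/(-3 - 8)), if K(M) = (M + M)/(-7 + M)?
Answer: -806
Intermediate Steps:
K(M) = 2*M/(-7 + M) (K(M) = (2*M)/(-7 + M) = 2*M/(-7 + M))
-302 - 126/K(((1 - 1*(-2)) + 8)/(-3 - 8)) = -302 - 126*(-7 + ((1 - 1*(-2)) + 8)/(-3 - 8))*(-3 - 8)/(2*((1 - 1*(-2)) + 8)) = -302 - 126*(-11*(-7 + ((1 + 2) + 8)/(-11))/(2*((1 + 2) + 8))) = -302 - 126*(-11*(-7 + (3 + 8)*(-1/11))/(2*(3 + 8))) = -302 - 126/(2*(11*(-1/11))/(-7 + 11*(-1/11))) = -302 - 126/(2*(-1)/(-7 - 1)) = -302 - 126/(2*(-1)/(-8)) = -302 - 126/(2*(-1)*(-⅛)) = -302 - 126/¼ = -302 - 126*4 = -302 - 504 = -806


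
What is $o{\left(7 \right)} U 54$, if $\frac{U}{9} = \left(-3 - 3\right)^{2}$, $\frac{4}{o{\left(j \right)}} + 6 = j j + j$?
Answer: $\frac{34992}{25} \approx 1399.7$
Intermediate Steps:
$o{\left(j \right)} = \frac{4}{-6 + j + j^{2}}$ ($o{\left(j \right)} = \frac{4}{-6 + \left(j j + j\right)} = \frac{4}{-6 + \left(j^{2} + j\right)} = \frac{4}{-6 + \left(j + j^{2}\right)} = \frac{4}{-6 + j + j^{2}}$)
$U = 324$ ($U = 9 \left(-3 - 3\right)^{2} = 9 \left(-6\right)^{2} = 9 \cdot 36 = 324$)
$o{\left(7 \right)} U 54 = \frac{4}{-6 + 7 + 7^{2}} \cdot 324 \cdot 54 = \frac{4}{-6 + 7 + 49} \cdot 324 \cdot 54 = \frac{4}{50} \cdot 324 \cdot 54 = 4 \cdot \frac{1}{50} \cdot 324 \cdot 54 = \frac{2}{25} \cdot 324 \cdot 54 = \frac{648}{25} \cdot 54 = \frac{34992}{25}$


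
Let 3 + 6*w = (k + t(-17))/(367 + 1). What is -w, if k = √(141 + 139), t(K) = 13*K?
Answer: 1325/2208 - √70/1104 ≈ 0.59251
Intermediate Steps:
k = 2*√70 (k = √280 = 2*√70 ≈ 16.733)
w = -1325/2208 + √70/1104 (w = -½ + ((2*√70 + 13*(-17))/(367 + 1))/6 = -½ + ((2*√70 - 221)/368)/6 = -½ + ((-221 + 2*√70)*(1/368))/6 = -½ + (-221/368 + √70/184)/6 = -½ + (-221/2208 + √70/1104) = -1325/2208 + √70/1104 ≈ -0.59251)
-w = -(-1325/2208 + √70/1104) = 1325/2208 - √70/1104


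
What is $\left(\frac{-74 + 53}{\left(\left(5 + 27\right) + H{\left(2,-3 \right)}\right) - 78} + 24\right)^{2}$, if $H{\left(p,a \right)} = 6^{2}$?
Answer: $\frac{68121}{100} \approx 681.21$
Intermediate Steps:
$H{\left(p,a \right)} = 36$
$\left(\frac{-74 + 53}{\left(\left(5 + 27\right) + H{\left(2,-3 \right)}\right) - 78} + 24\right)^{2} = \left(\frac{-74 + 53}{\left(\left(5 + 27\right) + 36\right) - 78} + 24\right)^{2} = \left(- \frac{21}{\left(32 + 36\right) - 78} + 24\right)^{2} = \left(- \frac{21}{68 - 78} + 24\right)^{2} = \left(- \frac{21}{-10} + 24\right)^{2} = \left(\left(-21\right) \left(- \frac{1}{10}\right) + 24\right)^{2} = \left(\frac{21}{10} + 24\right)^{2} = \left(\frac{261}{10}\right)^{2} = \frac{68121}{100}$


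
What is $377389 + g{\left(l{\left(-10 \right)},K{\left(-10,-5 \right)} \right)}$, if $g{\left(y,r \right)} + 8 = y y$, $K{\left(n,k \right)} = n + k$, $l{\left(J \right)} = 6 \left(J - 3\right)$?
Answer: $383465$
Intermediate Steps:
$l{\left(J \right)} = -18 + 6 J$ ($l{\left(J \right)} = 6 \left(-3 + J\right) = -18 + 6 J$)
$K{\left(n,k \right)} = k + n$
$g{\left(y,r \right)} = -8 + y^{2}$ ($g{\left(y,r \right)} = -8 + y y = -8 + y^{2}$)
$377389 + g{\left(l{\left(-10 \right)},K{\left(-10,-5 \right)} \right)} = 377389 - \left(8 - \left(-18 + 6 \left(-10\right)\right)^{2}\right) = 377389 - \left(8 - \left(-18 - 60\right)^{2}\right) = 377389 - \left(8 - \left(-78\right)^{2}\right) = 377389 + \left(-8 + 6084\right) = 377389 + 6076 = 383465$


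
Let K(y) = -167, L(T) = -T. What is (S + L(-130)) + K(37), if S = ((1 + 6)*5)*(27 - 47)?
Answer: -737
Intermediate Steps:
S = -700 (S = (7*5)*(-20) = 35*(-20) = -700)
(S + L(-130)) + K(37) = (-700 - 1*(-130)) - 167 = (-700 + 130) - 167 = -570 - 167 = -737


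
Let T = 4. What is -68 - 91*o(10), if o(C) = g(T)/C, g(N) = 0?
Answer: -68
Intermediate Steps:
o(C) = 0 (o(C) = 0/C = 0)
-68 - 91*o(10) = -68 - 91*0 = -68 + 0 = -68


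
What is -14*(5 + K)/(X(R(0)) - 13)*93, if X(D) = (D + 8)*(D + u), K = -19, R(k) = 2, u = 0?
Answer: 2604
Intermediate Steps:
X(D) = D*(8 + D) (X(D) = (D + 8)*(D + 0) = (8 + D)*D = D*(8 + D))
-14*(5 + K)/(X(R(0)) - 13)*93 = -14*(5 - 19)/(2*(8 + 2) - 13)*93 = -(-196)/(2*10 - 13)*93 = -(-196)/(20 - 13)*93 = -(-196)/7*93 = -14*(-2)*93 = 28*93 = 2604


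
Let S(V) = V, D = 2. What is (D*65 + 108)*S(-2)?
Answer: -476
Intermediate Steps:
(D*65 + 108)*S(-2) = (2*65 + 108)*(-2) = (130 + 108)*(-2) = 238*(-2) = -476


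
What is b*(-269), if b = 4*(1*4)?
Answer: -4304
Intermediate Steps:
b = 16 (b = 4*4 = 16)
b*(-269) = 16*(-269) = -4304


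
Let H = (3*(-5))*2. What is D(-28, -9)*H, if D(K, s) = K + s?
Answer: 1110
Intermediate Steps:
H = -30 (H = -15*2 = -30)
D(-28, -9)*H = (-28 - 9)*(-30) = -37*(-30) = 1110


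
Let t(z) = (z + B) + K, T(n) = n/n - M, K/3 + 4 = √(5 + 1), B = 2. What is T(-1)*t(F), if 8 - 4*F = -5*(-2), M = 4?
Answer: 63/2 - 9*√6 ≈ 9.4546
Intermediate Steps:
K = -12 + 3*√6 (K = -12 + 3*√(5 + 1) = -12 + 3*√6 ≈ -4.6515)
F = -½ (F = 2 - (-5)*(-2)/4 = 2 - ¼*10 = 2 - 5/2 = -½ ≈ -0.50000)
T(n) = -3 (T(n) = n/n - 1*4 = 1 - 4 = -3)
t(z) = -10 + z + 3*√6 (t(z) = (z + 2) + (-12 + 3*√6) = (2 + z) + (-12 + 3*√6) = -10 + z + 3*√6)
T(-1)*t(F) = -3*(-10 - ½ + 3*√6) = -3*(-21/2 + 3*√6) = 63/2 - 9*√6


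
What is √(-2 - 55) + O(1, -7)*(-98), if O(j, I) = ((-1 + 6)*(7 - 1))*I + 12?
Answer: 19404 + I*√57 ≈ 19404.0 + 7.5498*I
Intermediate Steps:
O(j, I) = 12 + 30*I (O(j, I) = (5*6)*I + 12 = 30*I + 12 = 12 + 30*I)
√(-2 - 55) + O(1, -7)*(-98) = √(-2 - 55) + (12 + 30*(-7))*(-98) = √(-57) + (12 - 210)*(-98) = I*√57 - 198*(-98) = I*√57 + 19404 = 19404 + I*√57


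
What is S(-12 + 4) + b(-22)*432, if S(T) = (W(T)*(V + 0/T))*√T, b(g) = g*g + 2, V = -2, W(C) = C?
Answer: 209952 + 32*I*√2 ≈ 2.0995e+5 + 45.255*I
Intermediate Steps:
b(g) = 2 + g² (b(g) = g² + 2 = 2 + g²)
S(T) = -2*T^(3/2) (S(T) = (T*(-2 + 0/T))*√T = (T*(-2 + 0))*√T = (T*(-2))*√T = (-2*T)*√T = -2*T^(3/2))
S(-12 + 4) + b(-22)*432 = -2*(-12 + 4)^(3/2) + (2 + (-22)²)*432 = -(-32)*I*√2 + (2 + 484)*432 = -(-32)*I*√2 + 486*432 = 32*I*√2 + 209952 = 209952 + 32*I*√2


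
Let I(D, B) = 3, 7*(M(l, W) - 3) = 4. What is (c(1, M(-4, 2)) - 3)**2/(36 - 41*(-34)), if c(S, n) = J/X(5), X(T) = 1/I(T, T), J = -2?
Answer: 81/1430 ≈ 0.056643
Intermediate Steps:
M(l, W) = 25/7 (M(l, W) = 3 + (1/7)*4 = 3 + 4/7 = 25/7)
X(T) = 1/3
c(S, n) = -6 (c(S, n) = -2/1/3 = -2*3 = -6)
(c(1, M(-4, 2)) - 3)**2/(36 - 41*(-34)) = (-6 - 3)**2/(36 - 41*(-34)) = (-9)**2/(36 + 1394) = 81/1430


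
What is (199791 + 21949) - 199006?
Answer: 22734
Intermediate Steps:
(199791 + 21949) - 199006 = 221740 - 199006 = 22734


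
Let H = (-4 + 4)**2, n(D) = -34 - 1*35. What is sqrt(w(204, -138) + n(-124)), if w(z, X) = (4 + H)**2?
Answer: I*sqrt(53) ≈ 7.2801*I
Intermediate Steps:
n(D) = -69 (n(D) = -34 - 35 = -69)
H = 0 (H = 0**2 = 0)
w(z, X) = 16 (w(z, X) = (4 + 0)**2 = 4**2 = 16)
sqrt(w(204, -138) + n(-124)) = sqrt(16 - 69) = sqrt(-53) = I*sqrt(53)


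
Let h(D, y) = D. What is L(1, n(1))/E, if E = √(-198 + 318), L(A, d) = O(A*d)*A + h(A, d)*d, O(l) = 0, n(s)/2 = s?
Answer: √30/30 ≈ 0.18257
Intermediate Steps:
n(s) = 2*s
L(A, d) = A*d (L(A, d) = 0*A + A*d = 0 + A*d = A*d)
E = 2*√30 (E = √120 = 2*√30 ≈ 10.954)
L(1, n(1))/E = (1*(2*1))/((2*√30)) = (1*2)*(√30/60) = 2*(√30/60) = √30/30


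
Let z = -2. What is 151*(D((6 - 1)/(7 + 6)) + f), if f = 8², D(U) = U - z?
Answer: 130313/13 ≈ 10024.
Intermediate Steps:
D(U) = 2 + U (D(U) = U - 1*(-2) = U + 2 = 2 + U)
f = 64
151*(D((6 - 1)/(7 + 6)) + f) = 151*((2 + (6 - 1)/(7 + 6)) + 64) = 151*((2 + 5/13) + 64) = 151*(31/13 + 64) = 151*(863/13) = 130313/13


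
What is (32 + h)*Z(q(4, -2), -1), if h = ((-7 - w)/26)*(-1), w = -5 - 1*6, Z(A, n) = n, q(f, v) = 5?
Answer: -414/13 ≈ -31.846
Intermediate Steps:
w = -11 (w = -5 - 6 = -11)
h = -2/13 (h = ((-7 - 1*(-11))/26)*(-1) = ((-7 + 11)*(1/26))*(-1) = (4*(1/26))*(-1) = (2/13)*(-1) = -2/13 ≈ -0.15385)
(32 + h)*Z(q(4, -2), -1) = (32 - 2/13)*(-1) = (414/13)*(-1) = -414/13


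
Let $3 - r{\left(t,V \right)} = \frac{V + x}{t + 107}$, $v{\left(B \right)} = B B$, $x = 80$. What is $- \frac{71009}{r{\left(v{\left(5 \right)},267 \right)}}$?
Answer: $- \frac{9373188}{49} \approx -1.9129 \cdot 10^{5}$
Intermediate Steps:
$v{\left(B \right)} = B^{2}$
$r{\left(t,V \right)} = 3 - \frac{80 + V}{107 + t}$ ($r{\left(t,V \right)} = 3 - \frac{V + 80}{t + 107} = 3 - \frac{80 + V}{107 + t}$)
$- \frac{71009}{r{\left(v{\left(5 \right)},267 \right)}} = - \frac{71009}{\frac{1}{107 + 5^{2}} \left(241 - 267 + 3 \cdot 5^{2}\right)} = - \frac{71009}{\frac{1}{107 + 25} \left(241 - 267 + 3 \cdot 25\right)} = - \frac{71009}{\frac{1}{132} \left(241 - 267 + 75\right)} = - \frac{71009}{\frac{1}{132} \cdot 49} = - \frac{71009}{\frac{49}{132}} = \left(-71009\right) \frac{132}{49} = - \frac{9373188}{49}$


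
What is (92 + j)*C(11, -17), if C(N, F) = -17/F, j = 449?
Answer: 541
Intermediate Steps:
(92 + j)*C(11, -17) = (92 + 449)*(-17/(-17)) = 541*(-17*(-1/17)) = 541*1 = 541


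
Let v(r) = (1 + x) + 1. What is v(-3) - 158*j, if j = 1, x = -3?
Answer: -159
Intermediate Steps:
v(r) = -1 (v(r) = (1 - 3) + 1 = -2 + 1 = -1)
v(-3) - 158*j = -1 - 158*1 = -1 - 158 = -159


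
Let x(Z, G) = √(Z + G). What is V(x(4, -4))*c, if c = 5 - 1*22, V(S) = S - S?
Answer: 0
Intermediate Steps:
x(Z, G) = √(G + Z)
V(S) = 0
c = -17 (c = 5 - 22 = -17)
V(x(4, -4))*c = 0*(-17) = 0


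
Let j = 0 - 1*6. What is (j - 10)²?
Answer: 256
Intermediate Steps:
j = -6 (j = 0 - 6 = -6)
(j - 10)² = (-6 - 10)² = (-16)² = 256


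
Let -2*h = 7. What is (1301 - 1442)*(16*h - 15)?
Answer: 10011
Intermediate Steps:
h = -7/2 (h = -1/2*7 = -7/2 ≈ -3.5000)
(1301 - 1442)*(16*h - 15) = (1301 - 1442)*(16*(-7/2) - 15) = -141*(-56 - 15) = -141*(-71) = 10011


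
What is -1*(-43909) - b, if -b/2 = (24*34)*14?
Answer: 66757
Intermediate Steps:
b = -22848 (b = -2*24*34*14 = -1632*14 = -2*11424 = -22848)
-1*(-43909) - b = -1*(-43909) - 1*(-22848) = 43909 + 22848 = 66757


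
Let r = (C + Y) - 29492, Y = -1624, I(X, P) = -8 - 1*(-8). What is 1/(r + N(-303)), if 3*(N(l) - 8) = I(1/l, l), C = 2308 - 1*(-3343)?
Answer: -1/25457 ≈ -3.9282e-5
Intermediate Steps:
I(X, P) = 0 (I(X, P) = -8 + 8 = 0)
C = 5651 (C = 2308 + 3343 = 5651)
N(l) = 8 (N(l) = 8 + (⅓)*0 = 8 + 0 = 8)
r = -25465 (r = (5651 - 1624) - 29492 = 4027 - 29492 = -25465)
1/(r + N(-303)) = 1/(-25465 + 8) = 1/(-25457) = -1/25457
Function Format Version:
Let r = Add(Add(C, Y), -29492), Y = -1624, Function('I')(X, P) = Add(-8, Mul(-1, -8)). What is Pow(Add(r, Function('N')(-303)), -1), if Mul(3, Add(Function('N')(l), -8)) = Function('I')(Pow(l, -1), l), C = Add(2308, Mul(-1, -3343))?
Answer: Rational(-1, 25457) ≈ -3.9282e-5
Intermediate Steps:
Function('I')(X, P) = 0 (Function('I')(X, P) = Add(-8, 8) = 0)
C = 5651 (C = Add(2308, 3343) = 5651)
Function('N')(l) = 8 (Function('N')(l) = Add(8, Mul(Rational(1, 3), 0)) = Add(8, 0) = 8)
r = -25465 (r = Add(Add(5651, -1624), -29492) = Add(4027, -29492) = -25465)
Pow(Add(r, Function('N')(-303)), -1) = Pow(Add(-25465, 8), -1) = Pow(-25457, -1) = Rational(-1, 25457)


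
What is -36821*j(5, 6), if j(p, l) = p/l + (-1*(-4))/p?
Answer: -1804229/30 ≈ -60141.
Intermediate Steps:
j(p, l) = 4/p + p/l (j(p, l) = p/l + 4/p = 4/p + p/l)
-36821*j(5, 6) = -36821*(4/5 + 5/6) = -36821*(4*(⅕) + 5*(⅙)) = -36821*(⅘ + ⅚) = -36821*49/30 = -1804229/30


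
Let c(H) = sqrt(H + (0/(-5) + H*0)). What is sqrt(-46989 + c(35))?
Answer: sqrt(-46989 + sqrt(35)) ≈ 216.76*I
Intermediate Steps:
c(H) = sqrt(H) (c(H) = sqrt(H + (0*(-1/5) + 0)) = sqrt(H + (0 + 0)) = sqrt(H + 0) = sqrt(H))
sqrt(-46989 + c(35)) = sqrt(-46989 + sqrt(35))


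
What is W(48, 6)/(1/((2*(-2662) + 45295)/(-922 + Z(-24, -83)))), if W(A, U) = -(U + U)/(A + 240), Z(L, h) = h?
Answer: 39971/24120 ≈ 1.6572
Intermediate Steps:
W(A, U) = -2*U/(240 + A)
W(48, 6)/(1/((2*(-2662) + 45295)/(-922 + Z(-24, -83)))) = (-2*6/(240 + 48))/(1/((2*(-2662) + 45295)/(-922 - 83))) = (-2*6/288)/(1/((-5324 + 45295)/(-1005))) = (-2*6*1/288)/(1/(39971*(-1/1005))) = -1/(24*(1/(-39971/1005))) = -1/(24*(-1005/39971)) = -1/24*(-39971/1005) = 39971/24120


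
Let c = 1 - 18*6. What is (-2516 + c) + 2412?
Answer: -211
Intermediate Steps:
c = -107 (c = 1 - 108 = -107)
(-2516 + c) + 2412 = (-2516 - 107) + 2412 = -2623 + 2412 = -211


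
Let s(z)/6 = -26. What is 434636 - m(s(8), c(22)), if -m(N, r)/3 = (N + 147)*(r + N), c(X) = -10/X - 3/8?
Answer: 38620595/88 ≈ 4.3887e+5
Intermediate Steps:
s(z) = -156 (s(z) = 6*(-26) = -156)
c(X) = -3/8 - 10/X (c(X) = -10/X - 3*⅛ = -10/X - 3/8 = -3/8 - 10/X)
m(N, r) = -3*(147 + N)*(N + r) (m(N, r) = -3*(N + 147)*(r + N) = -3*(147 + N)*(N + r))
434636 - m(s(8), c(22)) = 434636 - (-441*(-156) - 441*(-3/8 - 10/22) - 3*(-156)² - 3*(-156)*(-3/8 - 10/22)) = 434636 - (68796 - 441*(-3/8 - 10*1/22) - 3*24336 - 3*(-156)*(-3/8 - 10*1/22)) = 434636 - (68796 - 441*(-3/8 - 5/11) - 73008 - 3*(-156)*(-3/8 - 5/11)) = 434636 - (68796 - 441*(-73/88) - 73008 - 3*(-156)*(-73/88)) = 434636 - (68796 + 32193/88 - 73008 - 8541/22) = 434636 - 1*(-372627/88) = 434636 + 372627/88 = 38620595/88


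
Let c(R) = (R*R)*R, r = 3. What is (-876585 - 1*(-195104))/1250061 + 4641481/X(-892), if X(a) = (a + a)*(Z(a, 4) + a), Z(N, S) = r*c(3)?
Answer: 4816151313997/1808618256264 ≈ 2.6629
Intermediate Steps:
c(R) = R³ (c(R) = R²*R = R³)
Z(N, S) = 81 (Z(N, S) = 3*3³ = 3*27 = 81)
X(a) = 2*a*(81 + a) (X(a) = (a + a)*(81 + a) = (2*a)*(81 + a) = 2*a*(81 + a))
(-876585 - 1*(-195104))/1250061 + 4641481/X(-892) = (-876585 - 1*(-195104))/1250061 + 4641481/((2*(-892)*(81 - 892))) = (-876585 + 195104)*(1/1250061) + 4641481/((2*(-892)*(-811))) = -681481*1/1250061 + 4641481/1446824 = -681481/1250061 + 4641481*(1/1446824) = -681481/1250061 + 4641481/1446824 = 4816151313997/1808618256264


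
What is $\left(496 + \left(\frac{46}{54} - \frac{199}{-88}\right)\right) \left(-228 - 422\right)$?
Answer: $- \frac{385415225}{1188} \approx -3.2442 \cdot 10^{5}$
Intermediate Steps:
$\left(496 + \left(\frac{46}{54} - \frac{199}{-88}\right)\right) \left(-228 - 422\right) = \left(496 + \left(46 \cdot \frac{1}{54} - - \frac{199}{88}\right)\right) \left(-650\right) = \left(496 + \left(\frac{23}{27} + \frac{199}{88}\right)\right) \left(-650\right) = \left(496 + \frac{7397}{2376}\right) \left(-650\right) = \frac{1185893}{2376} \left(-650\right) = - \frac{385415225}{1188}$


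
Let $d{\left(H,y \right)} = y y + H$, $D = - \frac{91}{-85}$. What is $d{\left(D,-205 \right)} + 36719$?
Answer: $\frac{6693331}{85} \approx 78745.0$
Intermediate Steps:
$D = \frac{91}{85}$ ($D = \left(-91\right) \left(- \frac{1}{85}\right) = \frac{91}{85} \approx 1.0706$)
$d{\left(H,y \right)} = H + y^{2}$ ($d{\left(H,y \right)} = y^{2} + H = H + y^{2}$)
$d{\left(D,-205 \right)} + 36719 = \left(\frac{91}{85} + \left(-205\right)^{2}\right) + 36719 = \left(\frac{91}{85} + 42025\right) + 36719 = \frac{3572216}{85} + 36719 = \frac{6693331}{85}$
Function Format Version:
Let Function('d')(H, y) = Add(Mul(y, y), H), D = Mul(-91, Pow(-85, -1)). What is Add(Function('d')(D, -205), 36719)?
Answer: Rational(6693331, 85) ≈ 78745.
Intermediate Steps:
D = Rational(91, 85) (D = Mul(-91, Rational(-1, 85)) = Rational(91, 85) ≈ 1.0706)
Function('d')(H, y) = Add(H, Pow(y, 2)) (Function('d')(H, y) = Add(Pow(y, 2), H) = Add(H, Pow(y, 2)))
Add(Function('d')(D, -205), 36719) = Add(Add(Rational(91, 85), Pow(-205, 2)), 36719) = Add(Add(Rational(91, 85), 42025), 36719) = Add(Rational(3572216, 85), 36719) = Rational(6693331, 85)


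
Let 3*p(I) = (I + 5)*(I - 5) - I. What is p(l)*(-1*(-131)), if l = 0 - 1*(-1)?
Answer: -3275/3 ≈ -1091.7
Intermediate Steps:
l = 1 (l = 0 + 1 = 1)
p(I) = -I/3 + (-5 + I)*(5 + I)/3 (p(I) = ((I + 5)*(I - 5) - I)/3 = ((5 + I)*(-5 + I) - I)/3 = ((-5 + I)*(5 + I) - I)/3 = (-I + (-5 + I)*(5 + I))/3 = -I/3 + (-5 + I)*(5 + I)/3)
p(l)*(-1*(-131)) = (-25/3 - ⅓*1 + (⅓)*1²)*(-1*(-131)) = (-25/3 - ⅓ + (⅓)*1)*131 = (-25/3 - ⅓ + ⅓)*131 = -25/3*131 = -3275/3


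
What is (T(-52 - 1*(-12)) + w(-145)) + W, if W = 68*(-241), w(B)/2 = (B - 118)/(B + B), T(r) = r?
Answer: -2381797/145 ≈ -16426.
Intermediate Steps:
w(B) = (-118 + B)/B (w(B) = 2*((B - 118)/(B + B)) = 2*((-118 + B)/((2*B))) = 2*((-118 + B)*(1/(2*B))) = 2*((-118 + B)/(2*B)) = (-118 + B)/B)
W = -16388
(T(-52 - 1*(-12)) + w(-145)) + W = ((-52 - 1*(-12)) + (-118 - 145)/(-145)) - 16388 = ((-52 + 12) - 1/145*(-263)) - 16388 = (-40 + 263/145) - 16388 = -5537/145 - 16388 = -2381797/145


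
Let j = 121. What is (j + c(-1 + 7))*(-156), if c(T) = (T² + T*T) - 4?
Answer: -29484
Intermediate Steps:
c(T) = -4 + 2*T² (c(T) = (T² + T²) - 4 = 2*T² - 4 = -4 + 2*T²)
(j + c(-1 + 7))*(-156) = (121 + (-4 + 2*(-1 + 7)²))*(-156) = (121 + (-4 + 2*6²))*(-156) = (121 + (-4 + 2*36))*(-156) = (121 + (-4 + 72))*(-156) = (121 + 68)*(-156) = 189*(-156) = -29484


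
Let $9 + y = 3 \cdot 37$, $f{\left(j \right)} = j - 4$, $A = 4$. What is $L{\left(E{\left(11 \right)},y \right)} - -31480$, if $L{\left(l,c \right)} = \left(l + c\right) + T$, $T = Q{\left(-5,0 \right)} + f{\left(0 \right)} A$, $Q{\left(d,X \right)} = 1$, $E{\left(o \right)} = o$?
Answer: $31578$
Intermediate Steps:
$f{\left(j \right)} = -4 + j$ ($f{\left(j \right)} = j - 4 = -4 + j$)
$y = 102$ ($y = -9 + 3 \cdot 37 = -9 + 111 = 102$)
$T = -15$ ($T = 1 + \left(-4 + 0\right) 4 = 1 - 16 = -15$)
$L{\left(l,c \right)} = -15 + c + l$ ($L{\left(l,c \right)} = \left(l + c\right) - 15 = \left(c + l\right) - 15 = -15 + c + l$)
$L{\left(E{\left(11 \right)},y \right)} - -31480 = \left(-15 + 102 + 11\right) - -31480 = 98 + 31480 = 31578$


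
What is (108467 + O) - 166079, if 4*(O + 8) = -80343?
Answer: -310823/4 ≈ -77706.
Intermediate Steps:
O = -80375/4 (O = -8 + (¼)*(-80343) = -8 - 80343/4 = -80375/4 ≈ -20094.)
(108467 + O) - 166079 = (108467 - 80375/4) - 166079 = 353493/4 - 166079 = -310823/4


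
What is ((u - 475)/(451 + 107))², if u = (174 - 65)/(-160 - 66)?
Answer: 11547436681/15903227664 ≈ 0.72611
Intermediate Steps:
u = -109/226 (u = 109/(-226) = 109*(-1/226) = -109/226 ≈ -0.48230)
((u - 475)/(451 + 107))² = ((-109/226 - 475)/(451 + 107))² = (-107459/226/558)² = (-107459/226*1/558)² = (-107459/126108)² = 11547436681/15903227664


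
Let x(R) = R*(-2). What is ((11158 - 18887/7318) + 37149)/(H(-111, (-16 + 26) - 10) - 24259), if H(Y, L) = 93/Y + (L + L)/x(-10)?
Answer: -13079194343/6568739252 ≈ -1.9911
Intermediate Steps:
x(R) = -2*R
H(Y, L) = 93/Y + L/10 (H(Y, L) = 93/Y + (L + L)/((-2*(-10))) = 93/Y + (2*L)/20 = 93/Y + (2*L)*(1/20) = 93/Y + L/10)
((11158 - 18887/7318) + 37149)/(H(-111, (-16 + 26) - 10) - 24259) = ((11158 - 18887/7318) + 37149)/((93/(-111) + ((-16 + 26) - 10)/10) - 24259) = ((11158 - 18887*1/7318) + 37149)/((93*(-1/111) + (10 - 10)/10) - 24259) = ((11158 - 18887/7318) + 37149)/((-31/37 + (1/10)*0) - 24259) = (81635357/7318 + 37149)/((-31/37 + 0) - 24259) = 353491739/(7318*(-31/37 - 24259)) = 353491739/(7318*(-897614/37)) = (353491739/7318)*(-37/897614) = -13079194343/6568739252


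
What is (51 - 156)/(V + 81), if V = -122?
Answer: 105/41 ≈ 2.5610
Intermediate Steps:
(51 - 156)/(V + 81) = (51 - 156)/(-122 + 81) = -105/(-41) = -1/41*(-105) = 105/41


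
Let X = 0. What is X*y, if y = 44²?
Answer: 0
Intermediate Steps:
y = 1936
X*y = 0*1936 = 0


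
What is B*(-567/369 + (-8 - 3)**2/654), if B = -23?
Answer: 833543/26814 ≈ 31.086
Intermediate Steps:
B*(-567/369 + (-8 - 3)**2/654) = -23*(-567/369 + (-8 - 3)**2/654) = -23*(-567*1/369 + (-11)**2*(1/654)) = -23*(-63/41 + 121*(1/654)) = -23*(-63/41 + 121/654) = -23*(-36241/26814) = 833543/26814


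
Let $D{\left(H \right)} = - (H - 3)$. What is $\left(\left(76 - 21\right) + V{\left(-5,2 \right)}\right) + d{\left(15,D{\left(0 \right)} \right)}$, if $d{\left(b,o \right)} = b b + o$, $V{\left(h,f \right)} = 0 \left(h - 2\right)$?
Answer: $283$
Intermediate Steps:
$V{\left(h,f \right)} = 0$ ($V{\left(h,f \right)} = 0 \left(-2 + h\right) = 0$)
$D{\left(H \right)} = 3 - H$ ($D{\left(H \right)} = - (-3 + H) = 3 - H$)
$d{\left(b,o \right)} = o + b^{2}$ ($d{\left(b,o \right)} = b^{2} + o = o + b^{2}$)
$\left(\left(76 - 21\right) + V{\left(-5,2 \right)}\right) + d{\left(15,D{\left(0 \right)} \right)} = \left(\left(76 - 21\right) + 0\right) + \left(\left(3 - 0\right) + 15^{2}\right) = \left(55 + 0\right) + \left(\left(3 + 0\right) + 225\right) = 55 + \left(3 + 225\right) = 55 + 228 = 283$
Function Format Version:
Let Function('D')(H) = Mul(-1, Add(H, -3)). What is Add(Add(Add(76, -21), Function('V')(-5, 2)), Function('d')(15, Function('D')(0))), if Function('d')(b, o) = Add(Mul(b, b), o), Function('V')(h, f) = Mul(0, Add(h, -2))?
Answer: 283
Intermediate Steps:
Function('V')(h, f) = 0 (Function('V')(h, f) = Mul(0, Add(-2, h)) = 0)
Function('D')(H) = Add(3, Mul(-1, H)) (Function('D')(H) = Mul(-1, Add(-3, H)) = Add(3, Mul(-1, H)))
Function('d')(b, o) = Add(o, Pow(b, 2)) (Function('d')(b, o) = Add(Pow(b, 2), o) = Add(o, Pow(b, 2)))
Add(Add(Add(76, -21), Function('V')(-5, 2)), Function('d')(15, Function('D')(0))) = Add(Add(Add(76, -21), 0), Add(Add(3, Mul(-1, 0)), Pow(15, 2))) = Add(Add(55, 0), Add(Add(3, 0), 225)) = Add(55, Add(3, 225)) = Add(55, 228) = 283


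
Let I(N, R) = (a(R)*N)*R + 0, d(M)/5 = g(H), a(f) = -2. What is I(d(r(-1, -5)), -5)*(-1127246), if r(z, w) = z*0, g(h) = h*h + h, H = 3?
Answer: -676347600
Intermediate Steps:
g(h) = h + h² (g(h) = h² + h = h + h²)
r(z, w) = 0
d(M) = 60 (d(M) = 5*(3*(1 + 3)) = 5*(3*4) = 5*12 = 60)
I(N, R) = -2*N*R (I(N, R) = (-2*N)*R + 0 = -2*N*R + 0 = -2*N*R)
I(d(r(-1, -5)), -5)*(-1127246) = -2*60*(-5)*(-1127246) = 600*(-1127246) = -676347600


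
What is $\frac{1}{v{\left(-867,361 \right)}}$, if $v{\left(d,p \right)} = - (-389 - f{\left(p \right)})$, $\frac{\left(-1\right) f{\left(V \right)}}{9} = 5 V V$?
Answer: $- \frac{1}{5864056} \approx -1.7053 \cdot 10^{-7}$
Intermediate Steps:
$f{\left(V \right)} = - 45 V^{2}$ ($f{\left(V \right)} = - 9 \cdot 5 V V = - 9 \cdot 5 V^{2} = - 45 V^{2}$)
$v{\left(d,p \right)} = 389 - 45 p^{2}$ ($v{\left(d,p \right)} = - (-389 - - 45 p^{2}) = - (-389 + 45 p^{2}) = 389 - 45 p^{2}$)
$\frac{1}{v{\left(-867,361 \right)}} = \frac{1}{389 - 45 \cdot 361^{2}} = \frac{1}{389 - 5864445} = \frac{1}{-5864056} = - \frac{1}{5864056}$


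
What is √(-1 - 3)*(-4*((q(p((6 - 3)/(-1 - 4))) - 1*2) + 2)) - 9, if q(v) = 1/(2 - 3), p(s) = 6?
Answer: -9 + 8*I ≈ -9.0 + 8.0*I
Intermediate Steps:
q(v) = -1 (q(v) = 1/(-1) = -1)
√(-1 - 3)*(-4*((q(p((6 - 3)/(-1 - 4))) - 1*2) + 2)) - 9 = √(-1 - 3)*(-4*((-1 - 1*2) + 2)) - 9 = √(-4)*(-4*((-1 - 2) + 2)) - 9 = (2*I)*(-4*(-3 + 2)) - 9 = (2*I)*(-4*(-1)) - 9 = (2*I)*4 - 9 = 8*I - 9 = -9 + 8*I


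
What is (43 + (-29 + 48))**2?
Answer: 3844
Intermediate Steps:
(43 + (-29 + 48))**2 = (43 + 19)**2 = 62**2 = 3844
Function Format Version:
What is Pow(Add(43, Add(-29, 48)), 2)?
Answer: 3844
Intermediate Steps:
Pow(Add(43, Add(-29, 48)), 2) = Pow(Add(43, 19), 2) = Pow(62, 2) = 3844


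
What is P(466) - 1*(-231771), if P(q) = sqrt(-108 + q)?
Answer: 231771 + sqrt(358) ≈ 2.3179e+5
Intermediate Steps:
P(466) - 1*(-231771) = sqrt(-108 + 466) - 1*(-231771) = sqrt(358) + 231771 = 231771 + sqrt(358)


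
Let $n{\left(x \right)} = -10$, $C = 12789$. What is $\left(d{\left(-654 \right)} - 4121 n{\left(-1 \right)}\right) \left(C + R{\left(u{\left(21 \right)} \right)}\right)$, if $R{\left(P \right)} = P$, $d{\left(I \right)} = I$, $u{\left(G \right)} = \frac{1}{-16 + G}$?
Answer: $\frac{2593393976}{5} \approx 5.1868 \cdot 10^{8}$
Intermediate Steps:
$\left(d{\left(-654 \right)} - 4121 n{\left(-1 \right)}\right) \left(C + R{\left(u{\left(21 \right)} \right)}\right) = \left(-654 - -41210\right) \left(12789 + \frac{1}{-16 + 21}\right) = \left(-654 + 41210\right) \left(12789 + \frac{1}{5}\right) = 40556 \left(12789 + \frac{1}{5}\right) = 40556 \cdot \frac{63946}{5} = \frac{2593393976}{5}$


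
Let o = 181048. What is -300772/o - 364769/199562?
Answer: -7878959986/2258143811 ≈ -3.4891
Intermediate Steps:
-300772/o - 364769/199562 = -300772/181048 - 364769/199562 = -300772*1/181048 - 364769*1/199562 = -75193/45262 - 364769/199562 = -7878959986/2258143811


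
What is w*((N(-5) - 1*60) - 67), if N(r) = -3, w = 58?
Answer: -7540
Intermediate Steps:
w*((N(-5) - 1*60) - 67) = 58*((-3 - 1*60) - 67) = 58*((-3 - 60) - 67) = 58*(-63 - 67) = 58*(-130) = -7540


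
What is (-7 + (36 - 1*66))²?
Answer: 1369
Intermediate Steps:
(-7 + (36 - 1*66))² = (-7 + (36 - 66))² = (-7 - 30)² = (-37)² = 1369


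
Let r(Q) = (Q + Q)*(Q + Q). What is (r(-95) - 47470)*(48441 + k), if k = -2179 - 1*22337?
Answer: -272027250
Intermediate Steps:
r(Q) = 4*Q**2 (r(Q) = (2*Q)*(2*Q) = 4*Q**2)
k = -24516 (k = -2179 - 22337 = -24516)
(r(-95) - 47470)*(48441 + k) = (4*(-95)**2 - 47470)*(48441 - 24516) = (4*9025 - 47470)*23925 = (36100 - 47470)*23925 = -11370*23925 = -272027250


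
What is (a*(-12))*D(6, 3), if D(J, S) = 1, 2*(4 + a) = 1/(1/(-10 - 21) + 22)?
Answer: 10834/227 ≈ 47.727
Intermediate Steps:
a = -5417/1362 (a = -4 + 1/(2*(1/(-10 - 21) + 22)) = -4 + 1/(2*(1/(-31) + 22)) = -4 + 1/(2*(-1/31 + 22)) = -4 + 1/(2*(681/31)) = -4 + (½)*(31/681) = -4 + 31/1362 = -5417/1362 ≈ -3.9772)
(a*(-12))*D(6, 3) = -5417/1362*(-12)*1 = (10834/227)*1 = 10834/227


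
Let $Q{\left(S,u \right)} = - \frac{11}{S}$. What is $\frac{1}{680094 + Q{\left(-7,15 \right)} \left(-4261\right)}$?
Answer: $\frac{7}{4713787} \approx 1.485 \cdot 10^{-6}$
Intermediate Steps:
$\frac{1}{680094 + Q{\left(-7,15 \right)} \left(-4261\right)} = \frac{1}{680094 + - \frac{11}{-7} \left(-4261\right)} = \frac{1}{680094 + \left(-11\right) \left(- \frac{1}{7}\right) \left(-4261\right)} = \frac{1}{680094 + \frac{11}{7} \left(-4261\right)} = \frac{1}{680094 - \frac{46871}{7}} = \frac{1}{\frac{4713787}{7}} = \frac{7}{4713787}$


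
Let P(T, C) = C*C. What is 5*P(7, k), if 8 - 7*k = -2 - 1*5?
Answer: 1125/49 ≈ 22.959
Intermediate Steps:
k = 15/7 (k = 8/7 - (-2 - 1*5)/7 = 8/7 - (-2 - 5)/7 = 8/7 - ⅐*(-7) = 8/7 + 1 = 15/7 ≈ 2.1429)
P(T, C) = C²
5*P(7, k) = 5*(15/7)² = 5*(225/49) = 1125/49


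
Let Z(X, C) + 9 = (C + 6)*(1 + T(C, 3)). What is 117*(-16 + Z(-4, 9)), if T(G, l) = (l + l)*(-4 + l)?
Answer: -11700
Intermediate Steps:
T(G, l) = 2*l*(-4 + l) (T(G, l) = (2*l)*(-4 + l) = 2*l*(-4 + l))
Z(X, C) = -39 - 5*C (Z(X, C) = -9 + (C + 6)*(1 + 2*3*(-4 + 3)) = -9 + (6 + C)*(1 + 2*3*(-1)) = -9 + (6 + C)*(1 - 6) = -9 + (6 + C)*(-5) = -9 + (-30 - 5*C) = -39 - 5*C)
117*(-16 + Z(-4, 9)) = 117*(-16 + (-39 - 5*9)) = 117*(-16 + (-39 - 45)) = 117*(-16 - 84) = 117*(-100) = -11700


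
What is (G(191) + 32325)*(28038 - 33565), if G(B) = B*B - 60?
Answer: -379959142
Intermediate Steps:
G(B) = -60 + B**2 (G(B) = B**2 - 60 = -60 + B**2)
(G(191) + 32325)*(28038 - 33565) = ((-60 + 191**2) + 32325)*(28038 - 33565) = ((-60 + 36481) + 32325)*(-5527) = (36421 + 32325)*(-5527) = 68746*(-5527) = -379959142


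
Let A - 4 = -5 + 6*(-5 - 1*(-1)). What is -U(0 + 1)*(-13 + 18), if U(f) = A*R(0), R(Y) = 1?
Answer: 125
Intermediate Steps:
A = -25 (A = 4 + (-5 + 6*(-5 - 1*(-1))) = 4 + (-5 + 6*(-5 + 1)) = 4 + (-5 + 6*(-4)) = 4 + (-5 - 24) = 4 - 29 = -25)
U(f) = -25 (U(f) = -25*1 = -25)
-U(0 + 1)*(-13 + 18) = -(-25)*(-13 + 18) = -(-25)*5 = -1*(-125) = 125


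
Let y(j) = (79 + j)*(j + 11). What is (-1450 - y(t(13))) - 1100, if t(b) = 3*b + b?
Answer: -10803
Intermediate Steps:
t(b) = 4*b
y(j) = (11 + j)*(79 + j) (y(j) = (79 + j)*(11 + j) = (11 + j)*(79 + j))
(-1450 - y(t(13))) - 1100 = (-1450 - (869 + (4*13)² + 90*(4*13))) - 1100 = (-1450 - (869 + 52² + 90*52)) - 1100 = (-1450 - (869 + 2704 + 4680)) - 1100 = (-1450 - 1*8253) - 1100 = (-1450 - 8253) - 1100 = -9703 - 1100 = -10803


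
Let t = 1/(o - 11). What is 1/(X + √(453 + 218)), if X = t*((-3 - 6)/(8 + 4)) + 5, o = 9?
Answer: -344/41095 + 64*√671/41095 ≈ 0.031971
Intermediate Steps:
t = -½ (t = 1/(9 - 11) = 1/(-2) = -½ ≈ -0.50000)
X = 43/8 (X = -(-3 - 6)/(2*(8 + 4)) + 5 = -(-9)/(2*12) + 5 = -½*(-¾) + 5 = 3/8 + 5 = 43/8 ≈ 5.3750)
1/(X + √(453 + 218)) = 1/(43/8 + √(453 + 218)) = 1/(43/8 + √671)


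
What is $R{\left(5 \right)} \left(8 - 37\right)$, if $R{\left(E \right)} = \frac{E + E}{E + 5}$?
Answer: $-29$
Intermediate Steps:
$R{\left(E \right)} = \frac{2 E}{5 + E}$
$R{\left(5 \right)} \left(8 - 37\right) = 2 \cdot 5 \frac{1}{5 + 5} \left(8 - 37\right) = 2 \cdot 5 \cdot \frac{1}{10} \left(-29\right) = 1 \left(-29\right) = -29$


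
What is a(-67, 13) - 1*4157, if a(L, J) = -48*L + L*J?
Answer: -1812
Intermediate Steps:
a(L, J) = -48*L + J*L
a(-67, 13) - 1*4157 = -67*(-48 + 13) - 1*4157 = -67*(-35) - 4157 = 2345 - 4157 = -1812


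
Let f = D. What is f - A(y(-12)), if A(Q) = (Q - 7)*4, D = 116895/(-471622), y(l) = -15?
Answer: 41385841/471622 ≈ 87.752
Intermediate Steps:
D = -116895/471622 (D = 116895*(-1/471622) = -116895/471622 ≈ -0.24786)
f = -116895/471622 ≈ -0.24786
A(Q) = -28 + 4*Q (A(Q) = (-7 + Q)*4 = -28 + 4*Q)
f - A(y(-12)) = -116895/471622 - (-28 + 4*(-15)) = -116895/471622 - (-28 - 60) = -116895/471622 - 1*(-88) = -116895/471622 + 88 = 41385841/471622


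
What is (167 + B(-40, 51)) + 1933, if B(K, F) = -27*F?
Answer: 723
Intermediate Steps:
(167 + B(-40, 51)) + 1933 = (167 - 27*51) + 1933 = (167 - 1377) + 1933 = -1210 + 1933 = 723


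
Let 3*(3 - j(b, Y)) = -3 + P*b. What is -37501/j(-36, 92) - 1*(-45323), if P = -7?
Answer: 3663341/80 ≈ 45792.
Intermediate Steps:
j(b, Y) = 4 + 7*b/3 (j(b, Y) = 3 - (-3 - 7*b)/3 = 3 + (1 + 7*b/3) = 4 + 7*b/3)
-37501/j(-36, 92) - 1*(-45323) = -37501/(4 + (7/3)*(-36)) - 1*(-45323) = -37501/(4 - 84) + 45323 = -37501/(-80) + 45323 = -37501*(-1/80) + 45323 = 37501/80 + 45323 = 3663341/80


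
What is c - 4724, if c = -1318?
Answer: -6042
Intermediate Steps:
c - 4724 = -1318 - 4724 = -6042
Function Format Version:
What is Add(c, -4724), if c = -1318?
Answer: -6042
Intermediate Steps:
Add(c, -4724) = Add(-1318, -4724) = -6042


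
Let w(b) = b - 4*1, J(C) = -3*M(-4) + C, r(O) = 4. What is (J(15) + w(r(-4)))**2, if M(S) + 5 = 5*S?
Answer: 8100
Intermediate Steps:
M(S) = -5 + 5*S
J(C) = 75 + C (J(C) = -3*(-5 + 5*(-4)) + C = -3*(-5 - 20) + C = -3*(-25) + C = 75 + C)
w(b) = -4 + b (w(b) = b - 4 = -4 + b)
(J(15) + w(r(-4)))**2 = ((75 + 15) + (-4 + 4))**2 = (90 + 0)**2 = 90**2 = 8100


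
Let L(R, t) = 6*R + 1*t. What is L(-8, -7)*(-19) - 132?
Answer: 913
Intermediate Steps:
L(R, t) = t + 6*R (L(R, t) = 6*R + t = t + 6*R)
L(-8, -7)*(-19) - 132 = (-7 + 6*(-8))*(-19) - 132 = (-7 - 48)*(-19) - 132 = -55*(-19) - 132 = 1045 - 132 = 913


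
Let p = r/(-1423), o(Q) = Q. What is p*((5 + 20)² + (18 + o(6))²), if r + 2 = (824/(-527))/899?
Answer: 1138992370/674178979 ≈ 1.6895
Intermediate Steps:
r = -948370/473773 (r = -2 + (824/(-527))/899 = -2 + (824*(-1/527))*(1/899) = -2 - 824/527*1/899 = -2 - 824/473773 = -948370/473773 ≈ -2.0017)
p = 948370/674178979 (p = -948370/473773/(-1423) = -948370/473773*(-1/1423) = 948370/674178979 ≈ 0.0014067)
p*((5 + 20)² + (18 + o(6))²) = 948370*((5 + 20)² + (18 + 6)²)/674178979 = 948370*(25² + 24²)/674178979 = 948370*(625 + 576)/674178979 = (948370/674178979)*1201 = 1138992370/674178979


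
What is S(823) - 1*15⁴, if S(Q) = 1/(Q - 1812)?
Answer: -50068126/989 ≈ -50625.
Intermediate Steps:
S(Q) = 1/(-1812 + Q)
S(823) - 1*15⁴ = 1/(-1812 + 823) - 1*15⁴ = 1/(-989) - 1*50625 = -1/989 - 50625 = -50068126/989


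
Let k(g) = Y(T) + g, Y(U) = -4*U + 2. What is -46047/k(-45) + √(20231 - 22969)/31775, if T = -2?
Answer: 46047/35 + 37*I*√2/31775 ≈ 1315.6 + 0.0016468*I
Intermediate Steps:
Y(U) = 2 - 4*U
k(g) = 10 + g (k(g) = (2 - 4*(-2)) + g = (2 + 8) + g = 10 + g)
-46047/k(-45) + √(20231 - 22969)/31775 = -46047/(10 - 45) + √(20231 - 22969)/31775 = -46047/(-35) + √(-2738)*(1/31775) = -46047*(-1/35) + (37*I*√2)*(1/31775) = 46047/35 + 37*I*√2/31775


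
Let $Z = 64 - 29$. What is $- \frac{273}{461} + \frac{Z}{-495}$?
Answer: $- \frac{30254}{45639} \approx -0.6629$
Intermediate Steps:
$Z = 35$
$- \frac{273}{461} + \frac{Z}{-495} = - \frac{273}{461} + \frac{35}{-495} = \left(-273\right) \frac{1}{461} + 35 \left(- \frac{1}{495}\right) = - \frac{273}{461} - \frac{7}{99} = - \frac{30254}{45639}$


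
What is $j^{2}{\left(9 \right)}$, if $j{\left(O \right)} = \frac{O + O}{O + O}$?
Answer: $1$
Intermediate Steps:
$j{\left(O \right)} = 1$ ($j{\left(O \right)} = \frac{2 O}{2 O} = 2 O \frac{1}{2 O} = 1$)
$j^{2}{\left(9 \right)} = 1^{2} = 1$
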